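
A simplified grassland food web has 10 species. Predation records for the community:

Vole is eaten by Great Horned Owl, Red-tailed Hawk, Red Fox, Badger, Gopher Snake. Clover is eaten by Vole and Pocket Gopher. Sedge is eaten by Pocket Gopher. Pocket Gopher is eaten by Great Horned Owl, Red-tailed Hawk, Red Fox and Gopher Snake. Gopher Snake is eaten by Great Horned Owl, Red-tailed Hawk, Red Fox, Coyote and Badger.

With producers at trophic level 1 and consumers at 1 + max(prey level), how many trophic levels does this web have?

Producers (level 1): Sedge, Clover.
Clover → Vole → Gopher Snake → Red-tailed Hawk gives Red-tailed Hawk level 4.
No species has a prey at level 4, so no species reaches level 5.

4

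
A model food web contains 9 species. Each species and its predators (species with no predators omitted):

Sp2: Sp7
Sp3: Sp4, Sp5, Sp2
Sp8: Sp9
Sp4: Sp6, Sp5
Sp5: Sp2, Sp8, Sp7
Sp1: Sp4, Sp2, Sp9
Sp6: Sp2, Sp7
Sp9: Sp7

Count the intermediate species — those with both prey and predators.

6

Intermediate species (has both prey and predators): Sp4, Sp6, Sp5, Sp2, Sp8, Sp9.
Count: 6.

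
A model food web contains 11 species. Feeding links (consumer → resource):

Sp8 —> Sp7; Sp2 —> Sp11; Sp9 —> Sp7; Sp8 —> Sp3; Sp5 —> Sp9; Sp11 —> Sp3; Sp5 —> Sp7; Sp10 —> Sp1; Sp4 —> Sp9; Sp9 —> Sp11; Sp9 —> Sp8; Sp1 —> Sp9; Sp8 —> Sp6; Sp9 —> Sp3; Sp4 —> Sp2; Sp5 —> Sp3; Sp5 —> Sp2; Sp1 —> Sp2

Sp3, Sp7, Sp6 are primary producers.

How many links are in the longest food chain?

4 links

One longest chain: Sp3 → Sp11 → Sp2 → Sp1 → Sp10.
It has 5 species and 4 links.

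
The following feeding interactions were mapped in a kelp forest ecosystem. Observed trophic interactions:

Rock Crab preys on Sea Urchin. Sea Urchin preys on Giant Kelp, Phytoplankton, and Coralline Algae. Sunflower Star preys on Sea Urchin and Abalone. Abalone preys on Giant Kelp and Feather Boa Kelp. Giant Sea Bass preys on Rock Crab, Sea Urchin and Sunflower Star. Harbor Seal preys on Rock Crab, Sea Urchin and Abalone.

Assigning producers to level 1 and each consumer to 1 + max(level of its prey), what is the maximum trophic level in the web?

Producers (level 1): Phytoplankton, Giant Kelp, Coralline Algae, Feather Boa Kelp.
Phytoplankton → Sea Urchin → Rock Crab → Harbor Seal gives Harbor Seal level 4.
No species has a prey at level 4, so no species reaches level 5.

4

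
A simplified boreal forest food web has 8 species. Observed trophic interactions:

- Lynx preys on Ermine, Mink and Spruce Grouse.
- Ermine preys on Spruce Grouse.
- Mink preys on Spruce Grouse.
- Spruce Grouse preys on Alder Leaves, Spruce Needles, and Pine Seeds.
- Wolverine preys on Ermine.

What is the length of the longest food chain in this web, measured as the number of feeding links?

One longest chain: Pine Seeds → Spruce Grouse → Mink → Lynx.
It has 4 species and 3 links.

3 links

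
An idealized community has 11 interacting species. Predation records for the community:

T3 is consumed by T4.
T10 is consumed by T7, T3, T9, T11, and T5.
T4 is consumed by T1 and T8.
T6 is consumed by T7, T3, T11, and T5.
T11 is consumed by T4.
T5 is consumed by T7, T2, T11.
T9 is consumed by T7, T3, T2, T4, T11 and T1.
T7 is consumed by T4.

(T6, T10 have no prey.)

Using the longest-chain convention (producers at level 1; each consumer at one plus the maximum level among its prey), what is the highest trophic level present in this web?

Producers (level 1): T6, T10.
T6 → T5 → T7 → T4 → T8 gives T8 level 5.
No species has a prey at level 5, so no species reaches level 6.

5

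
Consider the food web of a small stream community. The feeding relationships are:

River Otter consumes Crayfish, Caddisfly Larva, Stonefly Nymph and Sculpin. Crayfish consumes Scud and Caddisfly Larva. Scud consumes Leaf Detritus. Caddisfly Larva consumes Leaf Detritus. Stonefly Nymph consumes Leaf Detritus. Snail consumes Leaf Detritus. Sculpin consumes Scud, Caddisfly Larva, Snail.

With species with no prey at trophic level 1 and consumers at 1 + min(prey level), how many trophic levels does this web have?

Basal resources (level 1): Leaf Detritus.
Following each consumer down to its lowest-level prey: Leaf Detritus → Caddisfly Larva → Sculpin (levels 1 through 3).
All prey of Sculpin (Caddisfly Larva 2, Snail 2, Scud 2) are at level 2 or above, so Sculpin is at level 1 + 2 = 3.
Every consumer has at least one prey at level 2 or below, so none exceeds level 3.

3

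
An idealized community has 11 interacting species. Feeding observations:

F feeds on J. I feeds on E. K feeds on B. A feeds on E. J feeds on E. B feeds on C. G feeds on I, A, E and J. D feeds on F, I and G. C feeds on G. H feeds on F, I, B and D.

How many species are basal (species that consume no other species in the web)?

1

Basal species (no prey listed): E.
Count: 1.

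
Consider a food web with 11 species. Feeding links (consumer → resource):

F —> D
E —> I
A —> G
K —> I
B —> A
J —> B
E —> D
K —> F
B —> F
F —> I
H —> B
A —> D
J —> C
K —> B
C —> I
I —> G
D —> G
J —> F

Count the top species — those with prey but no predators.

Top species (has prey, but nothing eats it): E, K, H, J.
Count: 4.

4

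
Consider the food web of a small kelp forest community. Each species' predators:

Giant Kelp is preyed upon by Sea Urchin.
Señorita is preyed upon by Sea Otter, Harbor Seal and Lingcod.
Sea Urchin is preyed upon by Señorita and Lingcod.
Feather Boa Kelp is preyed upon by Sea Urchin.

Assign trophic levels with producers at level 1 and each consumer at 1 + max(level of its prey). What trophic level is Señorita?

Trophic level 3

Giant Kelp is a producer → level 1.
Sea Urchin eats Giant Kelp (level 1); other prey at levels: Feather Boa Kelp 1 → level 2.
Señorita eats Sea Urchin → level 3.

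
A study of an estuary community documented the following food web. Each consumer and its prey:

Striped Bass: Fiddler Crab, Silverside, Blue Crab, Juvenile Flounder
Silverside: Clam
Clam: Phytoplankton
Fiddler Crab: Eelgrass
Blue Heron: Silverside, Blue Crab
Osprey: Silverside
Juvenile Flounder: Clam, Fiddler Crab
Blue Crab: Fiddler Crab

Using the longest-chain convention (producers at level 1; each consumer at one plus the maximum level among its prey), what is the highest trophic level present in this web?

Producers (level 1): Phytoplankton, Eelgrass.
Phytoplankton → Clam → Silverside → Osprey gives Osprey level 4.
No species has a prey at level 4, so no species reaches level 5.

4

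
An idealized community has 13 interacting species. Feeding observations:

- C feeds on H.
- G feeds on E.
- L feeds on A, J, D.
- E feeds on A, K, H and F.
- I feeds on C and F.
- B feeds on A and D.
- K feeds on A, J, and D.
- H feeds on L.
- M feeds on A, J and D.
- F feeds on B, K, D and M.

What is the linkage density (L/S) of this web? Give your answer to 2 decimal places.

L/S = 1.85

There are L = 24 links among S = 13 species.
L/S = 24/13 = 1.8462 ≈ 1.85.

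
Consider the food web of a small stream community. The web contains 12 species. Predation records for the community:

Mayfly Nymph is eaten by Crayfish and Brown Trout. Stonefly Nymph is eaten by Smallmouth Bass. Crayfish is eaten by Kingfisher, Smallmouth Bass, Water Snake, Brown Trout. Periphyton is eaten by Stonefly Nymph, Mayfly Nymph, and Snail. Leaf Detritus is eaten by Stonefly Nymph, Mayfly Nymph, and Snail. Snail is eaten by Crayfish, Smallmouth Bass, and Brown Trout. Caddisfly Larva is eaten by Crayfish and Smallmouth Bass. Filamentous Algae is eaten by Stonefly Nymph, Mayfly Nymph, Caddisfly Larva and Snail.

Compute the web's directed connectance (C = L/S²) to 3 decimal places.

The web has S = 12 species and L = 22 feeding links.
C = L / S² = 22 / 144 = 0.1528 ≈ 0.153.

C = 0.153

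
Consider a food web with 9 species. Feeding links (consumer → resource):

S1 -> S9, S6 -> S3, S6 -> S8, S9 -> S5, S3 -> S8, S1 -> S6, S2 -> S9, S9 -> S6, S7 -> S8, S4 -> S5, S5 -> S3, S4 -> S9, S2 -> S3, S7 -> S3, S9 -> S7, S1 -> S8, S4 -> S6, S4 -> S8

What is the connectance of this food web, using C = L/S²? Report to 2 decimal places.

C = 0.22

The web has S = 9 species and L = 18 feeding links.
C = L / S² = 18 / 81 = 0.2222 ≈ 0.22.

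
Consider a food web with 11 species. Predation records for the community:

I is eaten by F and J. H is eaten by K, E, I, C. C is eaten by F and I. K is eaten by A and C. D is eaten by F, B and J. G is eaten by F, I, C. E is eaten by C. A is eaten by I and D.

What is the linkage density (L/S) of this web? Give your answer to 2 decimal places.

L/S = 1.73

There are L = 19 links among S = 11 species.
L/S = 19/11 = 1.7273 ≈ 1.73.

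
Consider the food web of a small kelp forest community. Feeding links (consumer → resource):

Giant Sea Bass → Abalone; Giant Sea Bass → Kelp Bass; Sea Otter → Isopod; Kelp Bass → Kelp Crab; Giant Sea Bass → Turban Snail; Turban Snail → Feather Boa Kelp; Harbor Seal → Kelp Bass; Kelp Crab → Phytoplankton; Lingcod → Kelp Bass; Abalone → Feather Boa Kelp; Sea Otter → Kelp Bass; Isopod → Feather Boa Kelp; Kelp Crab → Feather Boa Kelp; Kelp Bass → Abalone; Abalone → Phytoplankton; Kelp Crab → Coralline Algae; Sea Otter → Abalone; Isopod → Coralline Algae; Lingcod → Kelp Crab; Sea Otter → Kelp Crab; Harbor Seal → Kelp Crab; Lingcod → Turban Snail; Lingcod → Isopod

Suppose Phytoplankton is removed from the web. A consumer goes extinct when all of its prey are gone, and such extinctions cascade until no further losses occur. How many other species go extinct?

0

Remove Phytoplankton.
Every predator of it retains at least one other prey: Kelp Crab still has Coralline Algae, Feather Boa Kelp; Abalone still has Feather Boa Kelp.
No consumer loses all prey, so no secondary extinctions occur.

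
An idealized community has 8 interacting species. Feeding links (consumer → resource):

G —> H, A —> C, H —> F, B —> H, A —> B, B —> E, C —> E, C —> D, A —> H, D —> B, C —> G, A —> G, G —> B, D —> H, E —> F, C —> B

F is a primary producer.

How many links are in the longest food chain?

5 links

One longest chain: F → H → B → D → C → A.
It has 6 species and 5 links.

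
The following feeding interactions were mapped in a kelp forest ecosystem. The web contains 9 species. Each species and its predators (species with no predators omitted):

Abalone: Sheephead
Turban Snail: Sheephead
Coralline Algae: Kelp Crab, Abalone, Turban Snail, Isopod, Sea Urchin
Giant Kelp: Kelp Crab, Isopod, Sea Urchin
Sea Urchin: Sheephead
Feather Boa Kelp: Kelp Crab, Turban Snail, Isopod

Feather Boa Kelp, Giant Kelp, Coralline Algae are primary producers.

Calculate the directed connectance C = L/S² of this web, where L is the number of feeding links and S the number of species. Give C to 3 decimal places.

C = 0.173

The web has S = 9 species and L = 14 feeding links.
C = L / S² = 14 / 81 = 0.1728 ≈ 0.173.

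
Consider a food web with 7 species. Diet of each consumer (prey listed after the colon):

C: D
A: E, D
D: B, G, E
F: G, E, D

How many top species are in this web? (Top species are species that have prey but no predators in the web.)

Top species (has prey, but nothing eats it): C, A, F.
Count: 3.

3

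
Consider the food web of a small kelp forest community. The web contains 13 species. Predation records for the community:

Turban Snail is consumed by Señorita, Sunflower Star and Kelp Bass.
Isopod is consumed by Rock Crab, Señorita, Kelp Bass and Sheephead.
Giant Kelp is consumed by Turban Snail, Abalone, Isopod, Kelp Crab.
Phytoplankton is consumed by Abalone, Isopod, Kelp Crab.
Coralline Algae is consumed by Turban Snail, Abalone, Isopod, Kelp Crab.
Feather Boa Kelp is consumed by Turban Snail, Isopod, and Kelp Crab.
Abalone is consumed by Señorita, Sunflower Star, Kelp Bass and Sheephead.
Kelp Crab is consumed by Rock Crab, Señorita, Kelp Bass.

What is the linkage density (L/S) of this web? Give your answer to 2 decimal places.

There are L = 28 links among S = 13 species.
L/S = 28/13 = 2.1538 ≈ 2.15.

L/S = 2.15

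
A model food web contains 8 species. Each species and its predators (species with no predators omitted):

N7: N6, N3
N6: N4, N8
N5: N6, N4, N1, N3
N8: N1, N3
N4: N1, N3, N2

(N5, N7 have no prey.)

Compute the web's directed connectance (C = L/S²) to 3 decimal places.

C = 0.203

The web has S = 8 species and L = 13 feeding links.
C = L / S² = 13 / 64 = 0.2031 ≈ 0.203.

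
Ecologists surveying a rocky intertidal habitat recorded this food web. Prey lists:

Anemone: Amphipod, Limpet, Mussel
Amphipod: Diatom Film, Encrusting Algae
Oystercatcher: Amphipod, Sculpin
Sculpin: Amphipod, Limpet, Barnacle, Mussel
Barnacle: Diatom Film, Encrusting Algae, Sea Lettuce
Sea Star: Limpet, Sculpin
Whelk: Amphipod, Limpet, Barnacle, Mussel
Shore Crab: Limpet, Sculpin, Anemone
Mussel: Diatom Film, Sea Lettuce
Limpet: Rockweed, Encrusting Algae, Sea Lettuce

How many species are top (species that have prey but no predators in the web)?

Top species (has prey, but nothing eats it): Whelk, Sea Star, Shore Crab, Oystercatcher.
Count: 4.

4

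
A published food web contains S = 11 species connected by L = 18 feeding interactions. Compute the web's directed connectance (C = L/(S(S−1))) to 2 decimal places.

The web has S = 11 species and L = 18 feeding links.
C = L / (S(S−1)) = 18 / 110 = 0.1636 ≈ 0.16.

C = 0.16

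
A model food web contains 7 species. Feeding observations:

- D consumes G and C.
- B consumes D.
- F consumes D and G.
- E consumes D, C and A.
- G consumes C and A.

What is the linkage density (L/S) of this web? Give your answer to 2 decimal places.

There are L = 10 links among S = 7 species.
L/S = 10/7 = 1.4286 ≈ 1.43.

L/S = 1.43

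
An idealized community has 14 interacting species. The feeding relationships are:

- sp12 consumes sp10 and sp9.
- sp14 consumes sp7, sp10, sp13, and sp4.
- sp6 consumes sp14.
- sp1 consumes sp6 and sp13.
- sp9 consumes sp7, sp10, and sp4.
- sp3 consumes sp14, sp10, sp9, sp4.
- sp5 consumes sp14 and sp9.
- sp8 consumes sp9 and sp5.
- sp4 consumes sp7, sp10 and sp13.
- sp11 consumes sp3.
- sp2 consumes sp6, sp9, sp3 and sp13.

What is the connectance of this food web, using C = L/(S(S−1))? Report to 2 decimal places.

The web has S = 14 species and L = 28 feeding links.
C = L / (S(S−1)) = 28 / 182 = 0.1538 ≈ 0.15.

C = 0.15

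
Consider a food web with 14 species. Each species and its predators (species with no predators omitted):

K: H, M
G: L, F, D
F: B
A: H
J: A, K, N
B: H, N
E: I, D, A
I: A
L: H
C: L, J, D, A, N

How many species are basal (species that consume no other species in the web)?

3

Basal species (no prey listed): E, G, C.
Count: 3.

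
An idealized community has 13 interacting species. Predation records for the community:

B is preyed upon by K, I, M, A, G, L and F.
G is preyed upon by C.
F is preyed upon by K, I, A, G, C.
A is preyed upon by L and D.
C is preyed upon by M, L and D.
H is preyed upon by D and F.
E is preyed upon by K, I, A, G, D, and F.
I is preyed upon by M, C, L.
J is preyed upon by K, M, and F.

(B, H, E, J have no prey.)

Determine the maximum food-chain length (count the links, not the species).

4 links

One longest chain: B → F → I → C → D.
It has 5 species and 4 links.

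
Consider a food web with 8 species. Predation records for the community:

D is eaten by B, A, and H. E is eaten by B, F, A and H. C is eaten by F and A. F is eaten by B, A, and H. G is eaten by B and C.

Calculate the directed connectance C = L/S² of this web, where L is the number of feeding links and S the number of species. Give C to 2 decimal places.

C = 0.22

The web has S = 8 species and L = 14 feeding links.
C = L / S² = 14 / 64 = 0.2188 ≈ 0.22.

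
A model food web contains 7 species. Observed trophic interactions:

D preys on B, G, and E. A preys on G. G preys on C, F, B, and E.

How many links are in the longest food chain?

2 links

One longest chain: F → G → A.
It has 3 species and 2 links.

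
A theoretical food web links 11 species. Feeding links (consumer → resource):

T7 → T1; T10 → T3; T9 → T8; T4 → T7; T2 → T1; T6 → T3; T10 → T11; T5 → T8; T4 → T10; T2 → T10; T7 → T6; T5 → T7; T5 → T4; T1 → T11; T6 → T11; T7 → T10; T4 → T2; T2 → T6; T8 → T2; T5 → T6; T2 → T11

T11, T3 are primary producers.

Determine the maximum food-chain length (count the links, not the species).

One longest chain: T11 → T10 → T2 → T8 → T5.
It has 5 species and 4 links.

4 links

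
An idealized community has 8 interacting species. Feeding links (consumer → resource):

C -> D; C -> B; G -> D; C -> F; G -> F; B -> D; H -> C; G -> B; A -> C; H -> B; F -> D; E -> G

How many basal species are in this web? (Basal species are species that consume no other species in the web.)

Basal species (no prey listed): D.
Count: 1.

1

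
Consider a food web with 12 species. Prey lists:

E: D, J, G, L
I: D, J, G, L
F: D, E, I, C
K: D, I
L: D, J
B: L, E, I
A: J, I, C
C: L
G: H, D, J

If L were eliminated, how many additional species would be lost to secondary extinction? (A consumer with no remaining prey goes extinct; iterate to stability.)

Remove L.
Round 1: C (all prey gone) → extinct.
No further losses. Total secondary extinctions: 1.

1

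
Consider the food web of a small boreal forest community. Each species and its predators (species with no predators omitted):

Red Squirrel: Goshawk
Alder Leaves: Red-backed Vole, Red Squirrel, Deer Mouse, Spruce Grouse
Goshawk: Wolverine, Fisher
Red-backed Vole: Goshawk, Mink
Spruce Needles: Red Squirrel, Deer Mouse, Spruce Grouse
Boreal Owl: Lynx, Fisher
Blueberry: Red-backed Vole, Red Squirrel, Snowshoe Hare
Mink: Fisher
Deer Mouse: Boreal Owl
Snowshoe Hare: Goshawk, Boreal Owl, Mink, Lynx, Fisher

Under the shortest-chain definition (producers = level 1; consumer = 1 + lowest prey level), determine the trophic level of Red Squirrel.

Blueberry is a producer → level 1.
Red Squirrel eats Blueberry → level 2.

Trophic level 2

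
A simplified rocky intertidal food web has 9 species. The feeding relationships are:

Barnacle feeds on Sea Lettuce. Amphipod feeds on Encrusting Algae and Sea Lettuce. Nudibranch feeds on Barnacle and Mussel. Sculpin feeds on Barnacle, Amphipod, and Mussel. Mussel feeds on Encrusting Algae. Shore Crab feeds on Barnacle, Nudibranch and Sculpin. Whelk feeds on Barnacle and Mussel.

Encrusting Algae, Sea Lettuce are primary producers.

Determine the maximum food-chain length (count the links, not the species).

3 links

One longest chain: Encrusting Algae → Mussel → Nudibranch → Shore Crab.
It has 4 species and 3 links.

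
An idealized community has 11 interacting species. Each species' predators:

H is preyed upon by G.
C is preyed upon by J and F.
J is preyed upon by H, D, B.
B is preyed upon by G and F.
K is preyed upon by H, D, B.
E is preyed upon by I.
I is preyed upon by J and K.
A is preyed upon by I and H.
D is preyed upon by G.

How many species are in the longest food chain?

One longest chain: E → I → J → D → G.
It has 5 species and 4 links.

5 species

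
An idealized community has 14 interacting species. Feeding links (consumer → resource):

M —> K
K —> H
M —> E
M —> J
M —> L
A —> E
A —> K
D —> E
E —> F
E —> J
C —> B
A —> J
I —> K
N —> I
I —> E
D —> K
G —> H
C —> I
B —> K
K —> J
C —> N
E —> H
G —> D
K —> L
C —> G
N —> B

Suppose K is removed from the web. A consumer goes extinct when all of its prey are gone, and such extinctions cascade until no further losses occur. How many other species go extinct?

Remove K.
Round 1: B (all prey gone) → extinct.
No further losses. Total secondary extinctions: 1.

1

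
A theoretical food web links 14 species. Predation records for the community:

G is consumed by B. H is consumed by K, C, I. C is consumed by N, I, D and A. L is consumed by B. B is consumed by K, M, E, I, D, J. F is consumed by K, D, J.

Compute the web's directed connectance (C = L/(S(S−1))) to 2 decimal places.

C = 0.10

The web has S = 14 species and L = 18 feeding links.
C = L / (S(S−1)) = 18 / 182 = 0.0989 ≈ 0.10.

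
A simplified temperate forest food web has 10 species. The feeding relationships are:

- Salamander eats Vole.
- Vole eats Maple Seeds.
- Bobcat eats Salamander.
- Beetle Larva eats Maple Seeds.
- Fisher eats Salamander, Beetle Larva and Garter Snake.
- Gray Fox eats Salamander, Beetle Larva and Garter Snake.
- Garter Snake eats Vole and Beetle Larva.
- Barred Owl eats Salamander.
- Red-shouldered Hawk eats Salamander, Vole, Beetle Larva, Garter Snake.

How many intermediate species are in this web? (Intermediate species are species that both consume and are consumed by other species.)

4

Intermediate species (has both prey and predators): Beetle Larva, Vole, Salamander, Garter Snake.
Count: 4.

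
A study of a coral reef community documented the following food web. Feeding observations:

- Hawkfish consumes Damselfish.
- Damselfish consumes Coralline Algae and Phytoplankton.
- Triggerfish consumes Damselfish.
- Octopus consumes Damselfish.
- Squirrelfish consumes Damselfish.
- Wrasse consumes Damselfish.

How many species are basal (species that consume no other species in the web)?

2

Basal species (no prey listed): Coralline Algae, Phytoplankton.
Count: 2.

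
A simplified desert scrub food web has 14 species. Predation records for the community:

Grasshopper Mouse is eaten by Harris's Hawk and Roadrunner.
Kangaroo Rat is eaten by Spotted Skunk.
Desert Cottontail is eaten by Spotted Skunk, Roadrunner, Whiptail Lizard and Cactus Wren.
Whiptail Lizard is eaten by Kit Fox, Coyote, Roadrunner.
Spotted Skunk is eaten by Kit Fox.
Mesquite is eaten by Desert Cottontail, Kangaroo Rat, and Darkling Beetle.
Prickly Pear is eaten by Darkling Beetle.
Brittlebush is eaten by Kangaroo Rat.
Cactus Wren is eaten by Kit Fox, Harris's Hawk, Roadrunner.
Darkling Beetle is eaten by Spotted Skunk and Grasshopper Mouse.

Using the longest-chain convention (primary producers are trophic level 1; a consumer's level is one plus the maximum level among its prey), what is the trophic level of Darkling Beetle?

Mesquite is a producer → level 1.
Darkling Beetle eats Mesquite (level 1); other prey at levels: Prickly Pear 1 → level 2.

Trophic level 2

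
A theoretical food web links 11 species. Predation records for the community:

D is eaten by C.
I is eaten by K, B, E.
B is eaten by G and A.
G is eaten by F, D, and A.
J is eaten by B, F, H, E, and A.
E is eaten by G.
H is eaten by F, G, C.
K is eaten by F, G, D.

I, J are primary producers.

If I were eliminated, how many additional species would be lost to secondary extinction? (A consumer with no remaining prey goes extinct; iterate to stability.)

Remove I.
Round 1: K (all prey gone) → extinct.
No further losses. Total secondary extinctions: 1.

1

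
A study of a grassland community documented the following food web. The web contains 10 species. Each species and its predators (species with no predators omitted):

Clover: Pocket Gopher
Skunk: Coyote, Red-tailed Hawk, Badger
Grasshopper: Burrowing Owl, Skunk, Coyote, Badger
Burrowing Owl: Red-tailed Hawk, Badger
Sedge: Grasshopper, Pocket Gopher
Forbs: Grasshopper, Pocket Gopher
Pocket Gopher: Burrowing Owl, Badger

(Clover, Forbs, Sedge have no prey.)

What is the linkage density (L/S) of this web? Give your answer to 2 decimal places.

L/S = 1.60

There are L = 16 links among S = 10 species.
L/S = 16/10 = 1.6000 ≈ 1.60.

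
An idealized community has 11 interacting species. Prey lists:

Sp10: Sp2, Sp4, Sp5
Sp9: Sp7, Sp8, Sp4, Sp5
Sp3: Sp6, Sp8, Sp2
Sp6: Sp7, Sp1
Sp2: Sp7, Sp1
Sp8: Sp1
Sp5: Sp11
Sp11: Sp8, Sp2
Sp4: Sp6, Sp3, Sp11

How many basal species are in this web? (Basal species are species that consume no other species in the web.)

2

Basal species (no prey listed): Sp7, Sp1.
Count: 2.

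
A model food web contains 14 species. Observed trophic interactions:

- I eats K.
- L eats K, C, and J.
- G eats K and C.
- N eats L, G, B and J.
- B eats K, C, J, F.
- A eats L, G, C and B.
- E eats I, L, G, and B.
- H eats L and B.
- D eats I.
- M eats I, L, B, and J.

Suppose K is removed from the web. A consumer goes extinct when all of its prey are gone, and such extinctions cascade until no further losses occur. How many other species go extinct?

Remove K.
Round 1: I (all prey gone) → extinct.
Round 2: D (all prey gone) → extinct.
No further losses. Total secondary extinctions: 2.

2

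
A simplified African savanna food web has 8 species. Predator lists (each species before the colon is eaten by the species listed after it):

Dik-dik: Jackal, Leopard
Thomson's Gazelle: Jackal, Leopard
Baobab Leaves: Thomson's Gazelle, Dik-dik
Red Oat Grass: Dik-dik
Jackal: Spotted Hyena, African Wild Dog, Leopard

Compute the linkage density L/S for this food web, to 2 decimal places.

There are L = 10 links among S = 8 species.
L/S = 10/8 = 1.2500 ≈ 1.25.

L/S = 1.25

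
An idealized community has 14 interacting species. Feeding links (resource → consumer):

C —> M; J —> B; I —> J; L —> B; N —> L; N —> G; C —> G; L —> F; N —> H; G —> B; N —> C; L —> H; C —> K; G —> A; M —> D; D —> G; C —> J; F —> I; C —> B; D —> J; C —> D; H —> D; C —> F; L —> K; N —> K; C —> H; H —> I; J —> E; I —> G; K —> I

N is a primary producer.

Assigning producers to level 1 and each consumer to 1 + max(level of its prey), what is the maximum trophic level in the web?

Producers (level 1): N.
N → C → H → I → G → A gives A level 6.
No species has a prey at level 6, so no species reaches level 7.

6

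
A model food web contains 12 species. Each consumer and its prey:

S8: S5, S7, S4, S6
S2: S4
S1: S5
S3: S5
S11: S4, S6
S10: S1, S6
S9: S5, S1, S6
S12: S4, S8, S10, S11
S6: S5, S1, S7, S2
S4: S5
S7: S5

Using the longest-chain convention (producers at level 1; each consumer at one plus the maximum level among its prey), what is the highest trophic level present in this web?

6

Producers (level 1): S5.
S5 → S4 → S2 → S6 → S10 → S12 gives S12 level 6.
No species has a prey at level 6, so no species reaches level 7.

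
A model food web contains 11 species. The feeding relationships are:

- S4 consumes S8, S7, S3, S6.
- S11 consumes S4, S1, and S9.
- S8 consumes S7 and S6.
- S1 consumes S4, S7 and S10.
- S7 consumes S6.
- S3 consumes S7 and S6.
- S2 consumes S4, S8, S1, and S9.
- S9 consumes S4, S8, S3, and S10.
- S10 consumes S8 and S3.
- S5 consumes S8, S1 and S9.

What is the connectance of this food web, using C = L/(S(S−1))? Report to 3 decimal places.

C = 0.255

The web has S = 11 species and L = 28 feeding links.
C = L / (S(S−1)) = 28 / 110 = 0.2545 ≈ 0.255.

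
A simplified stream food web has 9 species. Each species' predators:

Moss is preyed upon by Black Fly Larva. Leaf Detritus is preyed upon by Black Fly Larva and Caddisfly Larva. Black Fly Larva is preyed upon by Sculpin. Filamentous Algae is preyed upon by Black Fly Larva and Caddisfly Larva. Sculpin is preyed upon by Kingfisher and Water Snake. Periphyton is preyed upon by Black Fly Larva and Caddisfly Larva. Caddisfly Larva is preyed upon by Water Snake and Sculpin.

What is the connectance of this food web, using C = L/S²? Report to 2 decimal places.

The web has S = 9 species and L = 12 feeding links.
C = L / S² = 12 / 81 = 0.1481 ≈ 0.15.

C = 0.15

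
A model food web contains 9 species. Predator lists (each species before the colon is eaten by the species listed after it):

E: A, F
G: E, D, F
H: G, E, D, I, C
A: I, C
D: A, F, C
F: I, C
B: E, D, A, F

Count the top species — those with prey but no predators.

Top species (has prey, but nothing eats it): I, C.
Count: 2.

2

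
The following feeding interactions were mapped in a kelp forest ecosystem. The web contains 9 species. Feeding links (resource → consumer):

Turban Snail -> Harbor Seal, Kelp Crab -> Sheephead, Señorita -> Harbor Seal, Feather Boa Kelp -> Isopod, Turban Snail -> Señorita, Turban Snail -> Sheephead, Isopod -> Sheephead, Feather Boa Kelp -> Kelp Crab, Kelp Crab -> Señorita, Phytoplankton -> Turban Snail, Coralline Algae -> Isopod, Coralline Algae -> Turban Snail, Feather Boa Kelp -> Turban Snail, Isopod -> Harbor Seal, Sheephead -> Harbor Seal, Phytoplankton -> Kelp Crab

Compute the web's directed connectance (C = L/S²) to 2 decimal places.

C = 0.20

The web has S = 9 species and L = 16 feeding links.
C = L / S² = 16 / 81 = 0.1975 ≈ 0.20.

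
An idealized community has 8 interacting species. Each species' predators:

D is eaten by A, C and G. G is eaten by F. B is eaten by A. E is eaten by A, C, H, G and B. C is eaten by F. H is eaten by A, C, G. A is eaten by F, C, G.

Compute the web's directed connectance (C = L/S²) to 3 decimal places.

The web has S = 8 species and L = 17 feeding links.
C = L / S² = 17 / 64 = 0.2656 ≈ 0.266.

C = 0.266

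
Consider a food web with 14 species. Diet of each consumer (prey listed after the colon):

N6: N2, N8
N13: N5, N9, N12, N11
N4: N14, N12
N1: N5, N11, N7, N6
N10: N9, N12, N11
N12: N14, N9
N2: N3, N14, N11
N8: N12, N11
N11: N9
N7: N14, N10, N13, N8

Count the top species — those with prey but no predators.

2

Top species (has prey, but nothing eats it): N4, N1.
Count: 2.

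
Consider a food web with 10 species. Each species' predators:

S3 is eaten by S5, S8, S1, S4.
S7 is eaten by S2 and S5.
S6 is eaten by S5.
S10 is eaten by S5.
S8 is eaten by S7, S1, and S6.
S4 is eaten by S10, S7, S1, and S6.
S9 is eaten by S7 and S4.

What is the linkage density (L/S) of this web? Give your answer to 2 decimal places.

There are L = 17 links among S = 10 species.
L/S = 17/10 = 1.7000 ≈ 1.70.

L/S = 1.70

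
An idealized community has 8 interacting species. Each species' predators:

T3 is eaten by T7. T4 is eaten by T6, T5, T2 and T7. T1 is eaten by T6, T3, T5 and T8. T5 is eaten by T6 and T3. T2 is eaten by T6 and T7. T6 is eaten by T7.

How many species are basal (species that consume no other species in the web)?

2

Basal species (no prey listed): T4, T1.
Count: 2.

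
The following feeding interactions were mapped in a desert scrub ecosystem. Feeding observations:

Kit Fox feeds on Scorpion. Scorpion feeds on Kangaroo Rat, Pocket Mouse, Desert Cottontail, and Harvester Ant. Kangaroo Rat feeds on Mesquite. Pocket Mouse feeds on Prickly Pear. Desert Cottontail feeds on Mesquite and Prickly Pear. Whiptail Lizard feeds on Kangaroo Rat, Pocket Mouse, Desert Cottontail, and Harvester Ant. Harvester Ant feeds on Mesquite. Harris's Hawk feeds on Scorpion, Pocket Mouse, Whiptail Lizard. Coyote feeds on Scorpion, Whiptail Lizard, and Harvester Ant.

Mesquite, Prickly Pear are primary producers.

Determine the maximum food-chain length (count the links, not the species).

3 links

One longest chain: Mesquite → Desert Cottontail → Scorpion → Harris's Hawk.
It has 4 species and 3 links.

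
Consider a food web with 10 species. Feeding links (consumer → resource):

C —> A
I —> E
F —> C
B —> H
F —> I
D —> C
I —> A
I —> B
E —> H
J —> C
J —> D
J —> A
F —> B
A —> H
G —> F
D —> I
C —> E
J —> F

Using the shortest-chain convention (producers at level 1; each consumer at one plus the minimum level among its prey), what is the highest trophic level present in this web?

4

Producers (level 1): H.
Following each consumer down to its lowest-level prey: H → E → C → D (levels 1 through 4).
All prey of D (C 3, I 3) are at level 3 or above, so D is at level 1 + 3 = 4.
Every consumer has at least one prey at level 3 or below, so none exceeds level 4.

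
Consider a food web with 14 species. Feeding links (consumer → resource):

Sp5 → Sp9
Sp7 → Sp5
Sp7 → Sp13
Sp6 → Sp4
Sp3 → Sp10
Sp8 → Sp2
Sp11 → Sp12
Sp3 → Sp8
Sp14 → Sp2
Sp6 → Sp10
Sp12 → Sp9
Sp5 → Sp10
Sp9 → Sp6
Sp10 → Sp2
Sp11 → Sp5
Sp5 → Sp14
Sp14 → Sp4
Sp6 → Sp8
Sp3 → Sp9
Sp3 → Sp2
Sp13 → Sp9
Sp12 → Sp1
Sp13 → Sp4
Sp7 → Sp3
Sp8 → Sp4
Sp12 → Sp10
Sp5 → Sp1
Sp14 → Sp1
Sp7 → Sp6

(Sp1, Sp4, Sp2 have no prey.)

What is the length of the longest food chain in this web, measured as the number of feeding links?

5 links

One longest chain: Sp2 → Sp10 → Sp6 → Sp9 → Sp12 → Sp11.
It has 6 species and 5 links.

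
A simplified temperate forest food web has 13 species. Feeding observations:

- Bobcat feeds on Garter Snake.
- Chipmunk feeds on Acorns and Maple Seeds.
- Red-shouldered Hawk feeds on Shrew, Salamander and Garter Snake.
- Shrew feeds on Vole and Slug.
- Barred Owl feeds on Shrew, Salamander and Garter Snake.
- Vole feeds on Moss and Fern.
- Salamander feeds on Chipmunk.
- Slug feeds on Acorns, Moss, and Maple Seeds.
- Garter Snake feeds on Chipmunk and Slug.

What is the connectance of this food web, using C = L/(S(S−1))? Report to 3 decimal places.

The web has S = 13 species and L = 19 feeding links.
C = L / (S(S−1)) = 19 / 156 = 0.1218 ≈ 0.122.

C = 0.122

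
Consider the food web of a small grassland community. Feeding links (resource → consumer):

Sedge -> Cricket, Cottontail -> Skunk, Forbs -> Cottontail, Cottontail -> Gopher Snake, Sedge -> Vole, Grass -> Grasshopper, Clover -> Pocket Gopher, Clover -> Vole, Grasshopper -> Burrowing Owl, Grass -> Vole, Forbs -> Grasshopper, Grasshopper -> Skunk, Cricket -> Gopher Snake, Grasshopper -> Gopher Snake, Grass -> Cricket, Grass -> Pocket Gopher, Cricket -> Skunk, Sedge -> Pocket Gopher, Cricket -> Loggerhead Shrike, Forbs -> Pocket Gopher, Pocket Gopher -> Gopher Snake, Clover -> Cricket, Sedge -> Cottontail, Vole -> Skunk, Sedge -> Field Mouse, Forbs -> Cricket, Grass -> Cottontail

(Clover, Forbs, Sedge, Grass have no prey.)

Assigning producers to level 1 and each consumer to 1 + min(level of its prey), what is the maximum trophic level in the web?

Producers (level 1): Clover, Forbs, Sedge, Grass.
Following each consumer down to its lowest-level prey: Clover → Cricket → Loggerhead Shrike (levels 1 through 3).
All prey of Loggerhead Shrike (Cricket 2) are at level 2 or above, so Loggerhead Shrike is at level 1 + 2 = 3.
Every consumer has at least one prey at level 2 or below, so none exceeds level 3.

3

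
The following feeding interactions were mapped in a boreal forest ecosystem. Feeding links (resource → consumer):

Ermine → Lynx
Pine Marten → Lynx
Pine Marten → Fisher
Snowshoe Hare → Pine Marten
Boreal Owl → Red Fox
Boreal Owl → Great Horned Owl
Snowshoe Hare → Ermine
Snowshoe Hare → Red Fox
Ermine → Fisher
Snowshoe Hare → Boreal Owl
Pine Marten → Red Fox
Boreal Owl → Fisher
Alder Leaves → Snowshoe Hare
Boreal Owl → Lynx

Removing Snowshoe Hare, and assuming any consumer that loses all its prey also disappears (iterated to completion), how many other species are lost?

Remove Snowshoe Hare.
Round 1: Ermine (all prey gone), Pine Marten (all prey gone), Boreal Owl (all prey gone) → extinct.
Round 2: Lynx (all prey gone), Great Horned Owl (all prey gone), Fisher (all prey gone), Red Fox (all prey gone) → extinct.
No further losses. Total secondary extinctions: 7.

7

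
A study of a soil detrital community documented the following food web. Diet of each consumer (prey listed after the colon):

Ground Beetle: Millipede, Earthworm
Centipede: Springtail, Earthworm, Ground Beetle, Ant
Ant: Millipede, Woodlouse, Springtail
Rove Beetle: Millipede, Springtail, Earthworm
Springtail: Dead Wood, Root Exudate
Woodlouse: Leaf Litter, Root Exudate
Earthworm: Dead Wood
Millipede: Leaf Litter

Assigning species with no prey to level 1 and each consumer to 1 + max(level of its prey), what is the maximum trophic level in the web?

4

Basal resources (level 1): Dead Wood, Leaf Litter, Root Exudate.
Leaf Litter → Millipede → Ant → Centipede gives Centipede level 4.
No species has a prey at level 4, so no species reaches level 5.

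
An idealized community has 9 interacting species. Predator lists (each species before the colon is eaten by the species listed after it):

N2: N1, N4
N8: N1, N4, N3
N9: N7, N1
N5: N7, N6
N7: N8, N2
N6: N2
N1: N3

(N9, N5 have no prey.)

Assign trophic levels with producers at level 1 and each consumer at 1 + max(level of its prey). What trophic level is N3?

Trophic level 5

N9 is a producer → level 1.
N7 eats N9 (level 1); other prey at levels: N5 1 → level 2.
N8 eats N7 → level 3.
N1 eats N8 (level 3); other prey at levels: N9 1, N2 3 → level 4.
N3 eats N1 (level 4); other prey at levels: N8 3 → level 5.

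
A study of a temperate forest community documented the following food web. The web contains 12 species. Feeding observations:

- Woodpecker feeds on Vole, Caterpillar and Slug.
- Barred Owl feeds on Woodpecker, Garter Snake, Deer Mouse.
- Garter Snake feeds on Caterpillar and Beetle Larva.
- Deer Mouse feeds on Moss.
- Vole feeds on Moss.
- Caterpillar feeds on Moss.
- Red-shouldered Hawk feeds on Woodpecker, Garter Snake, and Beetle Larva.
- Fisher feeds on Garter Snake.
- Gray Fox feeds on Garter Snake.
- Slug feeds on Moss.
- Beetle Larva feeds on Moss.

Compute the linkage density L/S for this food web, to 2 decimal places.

There are L = 18 links among S = 12 species.
L/S = 18/12 = 1.5000 ≈ 1.50.

L/S = 1.50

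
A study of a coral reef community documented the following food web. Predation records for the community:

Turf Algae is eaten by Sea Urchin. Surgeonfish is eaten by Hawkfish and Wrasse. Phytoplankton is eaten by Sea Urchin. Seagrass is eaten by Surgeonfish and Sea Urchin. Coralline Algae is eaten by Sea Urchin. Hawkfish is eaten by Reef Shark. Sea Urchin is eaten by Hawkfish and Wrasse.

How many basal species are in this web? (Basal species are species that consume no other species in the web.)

Basal species (no prey listed): Coralline Algae, Phytoplankton, Turf Algae, Seagrass.
Count: 4.

4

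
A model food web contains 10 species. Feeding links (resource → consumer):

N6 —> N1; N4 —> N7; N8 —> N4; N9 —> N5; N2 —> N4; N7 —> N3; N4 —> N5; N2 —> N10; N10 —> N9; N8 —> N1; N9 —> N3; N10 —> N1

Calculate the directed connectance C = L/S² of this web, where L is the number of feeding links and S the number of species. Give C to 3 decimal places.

C = 0.120

The web has S = 10 species and L = 12 feeding links.
C = L / S² = 12 / 100 = 0.1200 ≈ 0.120.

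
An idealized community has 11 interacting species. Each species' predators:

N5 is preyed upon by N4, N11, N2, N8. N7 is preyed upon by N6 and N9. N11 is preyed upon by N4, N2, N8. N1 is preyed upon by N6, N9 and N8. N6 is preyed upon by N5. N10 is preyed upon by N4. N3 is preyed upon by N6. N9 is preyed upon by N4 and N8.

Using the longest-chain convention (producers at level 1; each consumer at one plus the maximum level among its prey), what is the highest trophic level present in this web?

Producers (level 1): N3, N10, N1, N7.
N3 → N6 → N5 → N11 → N4 gives N4 level 5.
No species has a prey at level 5, so no species reaches level 6.

5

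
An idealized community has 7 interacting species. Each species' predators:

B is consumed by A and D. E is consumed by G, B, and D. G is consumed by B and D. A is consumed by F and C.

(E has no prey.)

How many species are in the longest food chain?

One longest chain: E → G → B → A → F.
It has 5 species and 4 links.

5 species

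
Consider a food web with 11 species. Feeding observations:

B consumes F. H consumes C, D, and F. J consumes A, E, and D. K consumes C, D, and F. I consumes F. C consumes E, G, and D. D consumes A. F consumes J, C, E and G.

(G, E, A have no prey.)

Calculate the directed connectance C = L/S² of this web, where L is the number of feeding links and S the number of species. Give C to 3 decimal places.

The web has S = 11 species and L = 19 feeding links.
C = L / S² = 19 / 121 = 0.1570 ≈ 0.157.

C = 0.157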